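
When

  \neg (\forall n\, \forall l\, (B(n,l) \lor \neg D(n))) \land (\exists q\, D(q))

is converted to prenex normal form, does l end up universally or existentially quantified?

existential

Drive negations inward (¬∀x A ≡ ∃x ¬A, ¬∃x A ≡ ∀x ¬A, De Morgan for ∧/∨):
  (\exists n\, \exists l\, (\neg B(n,l) \land D(n))) \land (\exists q\, D(q))
Finally move all quantifiers to the prefix:
  \exists n\, \exists l\, \exists q\, (\neg B(n,l) \land D(n) \land D(q))
The quantifier \forall l sits under an odd number of negations, so it flips to \exists l.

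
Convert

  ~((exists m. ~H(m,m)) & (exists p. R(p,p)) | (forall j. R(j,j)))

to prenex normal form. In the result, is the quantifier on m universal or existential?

Drive negations inward (¬∀x A ≡ ∃x ¬A, ¬∃x A ≡ ∀x ¬A, De Morgan for ∧/∨):
  ((forall m. H(m,m)) | (forall p. ~R(p,p))) & (exists j. ~R(j,j))
Extract every quantifier outward, since the variables are now distinct and don't occur free across branches:
  forall m. forall p. exists j. ((H(m,m) | ~R(p,p)) & ~R(j,j))
The quantifier exists m sits under an odd number of negations, so it flips to forall m.

universal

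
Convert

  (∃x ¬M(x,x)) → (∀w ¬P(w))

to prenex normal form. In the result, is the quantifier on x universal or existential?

universal

Eliminate → and ↔ using ¬ and ∨.
  ¬(∃x ¬M(x,x)) ∨ (∀w ¬P(w))
Move each ¬ inward, flipping quantifiers it crosses:
  (∀x M(x,x)) ∨ (∀w ¬P(w))
All bound variables are already distinct, so no renaming is needed.
Pull the quantifiers to the front (each side's bound variable is not free in the other side):
  ∀x ∀w (M(x,x) ∨ ¬P(w))
The quantifier ∃x sits under an odd number of negations (counting the antecedent side of each →), so it flips to ∀x.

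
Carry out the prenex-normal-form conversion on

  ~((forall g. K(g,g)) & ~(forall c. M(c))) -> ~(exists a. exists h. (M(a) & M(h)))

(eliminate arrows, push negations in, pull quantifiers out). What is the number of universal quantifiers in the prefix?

Rewrite implications/biconditionals: A → B as ¬A ∨ B.
  ~~((forall g. K(g,g)) & ~(forall c. M(c))) | ~(exists a. exists h. (M(a) & M(h)))
Move each ¬ inward, flipping quantifiers it crosses:
  (forall g. K(g,g)) & (exists c. ~M(c)) | (forall a. forall h. (~M(a) | ~M(h)))
All bound variables are already distinct, so no renaming is needed.
Finally move all quantifiers to the prefix:
  forall g. exists c. forall a. forall h. (K(g,g) & ~M(c) | ~M(a) | ~M(h))
The prefix is forall g exists c forall a forall h: 3 universal, 1 existential.

3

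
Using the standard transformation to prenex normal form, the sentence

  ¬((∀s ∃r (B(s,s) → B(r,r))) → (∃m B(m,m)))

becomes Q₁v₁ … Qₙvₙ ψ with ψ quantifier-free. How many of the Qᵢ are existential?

Rewrite implications/biconditionals: A → B as ¬A ∨ B.
  ¬(¬(∀s ∃r (¬B(s,s) ∨ B(r,r))) ∨ (∃m B(m,m)))
Push ¬ through the quantifiers and connectives to reach negation normal form:
  (∀s ∃r (¬B(s,s) ∨ B(r,r))) ∧ (∀m ¬B(m,m))
Pull the quantifiers to the front (each side's bound variable is not free in the other side):
  ∀s ∃r ∀m ((¬B(s,s) ∨ B(r,r)) ∧ ¬B(m,m))
The prefix is ∀s ∃r ∀m: 2 universal, 1 existential.

1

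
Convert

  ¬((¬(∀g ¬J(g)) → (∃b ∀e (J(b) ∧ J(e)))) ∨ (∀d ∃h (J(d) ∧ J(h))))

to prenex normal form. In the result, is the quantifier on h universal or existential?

universal

First replace A → B with ¬A ∨ B.
  ¬(¬¬(∀g ¬J(g)) ∨ (∃b ∀e (J(b) ∧ J(e))) ∨ (∀d ∃h (J(d) ∧ J(h))))
Push ¬ through the quantifiers and connectives to reach negation normal form:
  (∃g J(g)) ∧ (∀b ∃e (¬J(b) ∨ ¬J(e))) ∧ (∃d ∀h (¬J(d) ∨ ¬J(h)))
Finally move all quantifiers to the prefix:
  ∃g ∀b ∃e ∃d ∀h (J(g) ∧ (¬J(b) ∨ ¬J(e)) ∧ (¬J(d) ∨ ¬J(h)))
The quantifier ∃h sits under an odd number of negations (counting the antecedent side of each →), so it flips to ∀h.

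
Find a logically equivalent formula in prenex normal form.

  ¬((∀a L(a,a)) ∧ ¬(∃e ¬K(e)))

∃a ∃e (¬L(a,a) ∨ ¬K(e))

Move each ¬ inward, flipping quantifiers it crosses:
  (∃a ¬L(a,a)) ∨ (∃e ¬K(e))
Extract every quantifier outward, since the variables are now distinct and don't occur free across branches:
  ∃a ∃e (¬L(a,a) ∨ ¬K(e))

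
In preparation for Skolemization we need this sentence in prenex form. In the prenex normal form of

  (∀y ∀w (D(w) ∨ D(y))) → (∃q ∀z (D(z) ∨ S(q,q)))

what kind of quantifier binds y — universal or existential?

existential

Eliminate → and ↔ using ¬ and ∨.
  ¬(∀y ∀w (D(w) ∨ D(y))) ∨ (∃q ∀z (D(z) ∨ S(q,q)))
Move each ¬ inward, flipping quantifiers it crosses:
  (∃y ∃w (¬D(w) ∧ ¬D(y))) ∨ (∃q ∀z (D(z) ∨ S(q,q)))
Pull the quantifiers to the front (each side's bound variable is not free in the other side):
  ∃y ∃w ∃q ∀z (¬D(w) ∧ ¬D(y) ∨ D(z) ∨ S(q,q))
The quantifier ∀y sits under an odd number of negations (counting the antecedent side of each →), so it flips to ∃y.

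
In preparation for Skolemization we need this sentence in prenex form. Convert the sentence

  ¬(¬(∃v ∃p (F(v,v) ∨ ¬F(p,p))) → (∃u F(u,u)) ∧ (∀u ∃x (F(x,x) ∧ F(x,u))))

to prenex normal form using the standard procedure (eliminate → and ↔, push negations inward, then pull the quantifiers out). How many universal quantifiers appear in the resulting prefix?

4

Rewrite implications/biconditionals: A → B as ¬A ∨ B.
  ¬(¬¬(∃v ∃p (F(v,v) ∨ ¬F(p,p))) ∨ (∃u F(u,u)) ∧ (∀u ∃x (F(x,x) ∧ F(x,u))))
Move each ¬ inward, flipping quantifiers it crosses:
  (∀v ∀p (¬F(v,v) ∧ F(p,p))) ∧ ((∀u ¬F(u,u)) ∨ (∃u ∀x (¬F(x,x) ∨ ¬F(x,u))))
Give each quantifier a distinct variable: u↦x1.
  (∀v ∀p (¬F(v,v) ∧ F(p,p))) ∧ ((∀u ¬F(u,u)) ∨ (∃x1 ∀x (¬F(x,x) ∨ ¬F(x,x1))))
Finally move all quantifiers to the prefix:
  ∀v ∀p ∀u ∃x1 ∀x (¬F(v,v) ∧ F(p,p) ∧ (¬F(u,u) ∨ ¬F(x,x) ∨ ¬F(x,x1)))
The prefix is ∀v ∀p ∀u ∃x1 ∀x: 4 universal, 1 existential.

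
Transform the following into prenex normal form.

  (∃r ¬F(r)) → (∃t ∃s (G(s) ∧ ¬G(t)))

∀r ∃t ∃s (F(r) ∨ G(s) ∧ ¬G(t))

First replace A → B with ¬A ∨ B.
  ¬(∃r ¬F(r)) ∨ (∃t ∃s (G(s) ∧ ¬G(t)))
Push ¬ through the quantifiers and connectives to reach negation normal form:
  (∀r F(r)) ∨ (∃t ∃s (G(s) ∧ ¬G(t)))
Extract every quantifier outward, since the variables are now distinct and don't occur free across branches:
  ∀r ∃t ∃s (F(r) ∨ G(s) ∧ ¬G(t))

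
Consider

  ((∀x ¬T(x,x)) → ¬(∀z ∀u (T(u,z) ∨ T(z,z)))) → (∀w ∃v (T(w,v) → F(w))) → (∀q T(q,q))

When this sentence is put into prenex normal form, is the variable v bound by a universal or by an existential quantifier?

Rewrite implications/biconditionals: A → B as ¬A ∨ B.
  ¬(¬(∀x ¬T(x,x)) ∨ ¬(∀z ∀u (T(u,z) ∨ T(z,z)))) ∨ ¬(∀w ∃v (¬T(w,v) ∨ F(w))) ∨ (∀q T(q,q))
Push ¬ through the quantifiers and connectives to reach negation normal form:
  (∀x ¬T(x,x)) ∧ (∀z ∀u (T(u,z) ∨ T(z,z))) ∨ (∃w ∀v (T(w,v) ∧ ¬F(w))) ∨ (∀q T(q,q))
All bound variables are already distinct, so no renaming is needed.
Finally move all quantifiers to the prefix:
  ∀x ∀z ∀u ∃w ∀v ∀q (¬T(x,x) ∧ (T(u,z) ∨ T(z,z)) ∨ T(w,v) ∧ ¬F(w) ∨ T(q,q))
The quantifier ∃v sits under an odd number of negations (counting the antecedent side of each →), so it flips to ∀v.

universal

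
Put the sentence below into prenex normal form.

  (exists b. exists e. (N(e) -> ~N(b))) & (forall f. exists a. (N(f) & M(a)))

Rewrite implications/biconditionals: A → B as ¬A ∨ B.
  (exists b. exists e. (~N(e) | ~N(b))) & (forall f. exists a. (N(f) & M(a)))
All bound variables are already distinct, so no renaming is needed.
Extract every quantifier outward, since the variables are now distinct and don't occur free across branches:
  exists b. exists e. forall f. exists a. ((~N(e) | ~N(b)) & N(f) & M(a))

exists b. exists e. forall f. exists a. ((~N(e) | ~N(b)) & N(f) & M(a))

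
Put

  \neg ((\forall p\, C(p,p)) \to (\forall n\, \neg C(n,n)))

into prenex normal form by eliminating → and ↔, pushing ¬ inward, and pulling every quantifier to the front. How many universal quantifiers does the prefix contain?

Eliminate → and ↔ using ¬ and ∨.
  \neg (\neg (\forall p\, C(p,p)) \lor (\forall n\, \neg C(n,n)))
Push ¬ through the quantifiers and connectives to reach negation normal form:
  (\forall p\, C(p,p)) \land (\exists n\, C(n,n))
All bound variables are already distinct, so no renaming is needed.
Finally move all quantifiers to the prefix:
  \forall p\, \exists n\, (C(p,p) \land C(n,n))
The prefix is \forall p \exists n: 1 universal, 1 existential.

1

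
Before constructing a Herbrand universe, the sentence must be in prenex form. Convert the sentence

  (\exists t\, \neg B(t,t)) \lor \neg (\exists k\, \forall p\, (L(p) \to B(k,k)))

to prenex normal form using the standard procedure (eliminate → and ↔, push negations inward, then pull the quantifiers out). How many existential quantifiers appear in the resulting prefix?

Rewrite implications/biconditionals: A → B as ¬A ∨ B.
  (\exists t\, \neg B(t,t)) \lor \neg (\exists k\, \forall p\, (\neg L(p) \lor B(k,k)))
Push ¬ through the quantifiers and connectives to reach negation normal form:
  (\exists t\, \neg B(t,t)) \lor (\forall k\, \exists p\, (L(p) \land \neg B(k,k)))
All bound variables are already distinct, so no renaming is needed.
Extract every quantifier outward, since the variables are now distinct and don't occur free across branches:
  \exists t\, \forall k\, \exists p\, (\neg B(t,t) \lor L(p) \land \neg B(k,k))
The prefix is \exists t \forall k \exists p: 1 universal, 2 existential.

2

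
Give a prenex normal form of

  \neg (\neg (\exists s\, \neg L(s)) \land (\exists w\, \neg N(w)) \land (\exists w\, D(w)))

\exists s\, \forall w\, \forall v\, (\neg L(s) \lor N(w) \lor \neg D(v))

Drive negations inward (¬∀x A ≡ ∃x ¬A, ¬∃x A ≡ ∀x ¬A, De Morgan for ∧/∨):
  (\exists s\, \neg L(s)) \lor (\forall w\, N(w)) \lor (\forall w\, \neg D(w))
Give each quantifier a distinct variable: w↦v.
  (\exists s\, \neg L(s)) \lor (\forall w\, N(w)) \lor (\forall v\, \neg D(v))
Pull the quantifiers to the front (each side's bound variable is not free in the other side):
  \exists s\, \forall w\, \forall v\, (\neg L(s) \lor N(w) \lor \neg D(v))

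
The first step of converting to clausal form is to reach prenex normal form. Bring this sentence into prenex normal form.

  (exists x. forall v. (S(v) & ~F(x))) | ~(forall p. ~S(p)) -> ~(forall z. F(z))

forall x. exists v. forall p. exists z. ((~S(v) | F(x)) & ~S(p) | ~F(z))

Rewrite implications/biconditionals: A → B as ¬A ∨ B.
  ~((exists x. forall v. (S(v) & ~F(x))) | ~(forall p. ~S(p))) | ~(forall z. F(z))
Move each ¬ inward, flipping quantifiers it crosses:
  (forall x. exists v. (~S(v) | F(x))) & (forall p. ~S(p)) | (exists z. ~F(z))
All bound variables are already distinct, so no renaming is needed.
Pull the quantifiers to the front (each side's bound variable is not free in the other side):
  forall x. exists v. forall p. exists z. ((~S(v) | F(x)) & ~S(p) | ~F(z))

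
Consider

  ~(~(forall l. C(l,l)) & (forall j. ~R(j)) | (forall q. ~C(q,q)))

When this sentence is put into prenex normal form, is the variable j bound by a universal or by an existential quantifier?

Push ¬ through the quantifiers and connectives to reach negation normal form:
  ((forall l. C(l,l)) | (exists j. R(j))) & (exists q. C(q,q))
All bound variables are already distinct, so no renaming is needed.
Pull the quantifiers to the front (each side's bound variable is not free in the other side):
  forall l. exists j. exists q. ((C(l,l) | R(j)) & C(q,q))
The quantifier forall j sits under an odd number of negations, so it flips to exists j.

existential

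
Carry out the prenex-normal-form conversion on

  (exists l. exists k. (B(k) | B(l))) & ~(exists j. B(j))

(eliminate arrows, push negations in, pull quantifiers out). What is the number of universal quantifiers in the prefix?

1

Push ¬ through the quantifiers and connectives to reach negation normal form:
  (exists l. exists k. (B(k) | B(l))) & (forall j. ~B(j))
All bound variables are already distinct, so no renaming is needed.
Extract every quantifier outward, since the variables are now distinct and don't occur free across branches:
  exists l. exists k. forall j. ((B(k) | B(l)) & ~B(j))
The prefix is exists l exists k forall j: 1 universal, 2 existential.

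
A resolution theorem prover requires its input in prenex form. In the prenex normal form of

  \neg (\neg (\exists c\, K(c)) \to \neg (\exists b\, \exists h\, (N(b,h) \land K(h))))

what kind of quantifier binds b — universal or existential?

existential

Eliminate → and ↔ using ¬ and ∨.
  \neg (\neg \neg (\exists c\, K(c)) \lor \neg (\exists b\, \exists h\, (N(b,h) \land K(h))))
Push ¬ through the quantifiers and connectives to reach negation normal form:
  (\forall c\, \neg K(c)) \land (\exists b\, \exists h\, (N(b,h) \land K(h)))
Finally move all quantifiers to the prefix:
  \forall c\, \exists b\, \exists h\, (\neg K(c) \land N(b,h) \land K(h))
The quantifier \exists b sits under an even number of negations (counting the antecedent side of each →), so it remains existential.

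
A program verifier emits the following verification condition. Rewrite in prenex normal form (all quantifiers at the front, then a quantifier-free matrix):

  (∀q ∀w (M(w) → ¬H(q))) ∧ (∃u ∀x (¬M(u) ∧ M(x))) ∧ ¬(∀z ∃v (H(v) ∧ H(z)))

∀q ∀w ∃u ∀x ∃z ∀v ((¬M(w) ∨ ¬H(q)) ∧ ¬M(u) ∧ M(x) ∧ (¬H(v) ∨ ¬H(z)))

Eliminate → and ↔ using ¬ and ∨.
  (∀q ∀w (¬M(w) ∨ ¬H(q))) ∧ (∃u ∀x (¬M(u) ∧ M(x))) ∧ ¬(∀z ∃v (H(v) ∧ H(z)))
Move each ¬ inward, flipping quantifiers it crosses:
  (∀q ∀w (¬M(w) ∨ ¬H(q))) ∧ (∃u ∀x (¬M(u) ∧ M(x))) ∧ (∃z ∀v (¬H(v) ∨ ¬H(z)))
Extract every quantifier outward, since the variables are now distinct and don't occur free across branches:
  ∀q ∀w ∃u ∀x ∃z ∀v ((¬M(w) ∨ ¬H(q)) ∧ ¬M(u) ∧ M(x) ∧ (¬H(v) ∨ ¬H(z)))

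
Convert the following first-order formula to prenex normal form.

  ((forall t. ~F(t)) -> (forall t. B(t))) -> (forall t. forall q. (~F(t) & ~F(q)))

Eliminate → and ↔ using ¬ and ∨.
  ~(~(forall t. ~F(t)) | (forall t. B(t))) | (forall t. forall q. (~F(t) & ~F(q)))
Drive negations inward (¬∀x A ≡ ∃x ¬A, ¬∃x A ≡ ∀x ¬A, De Morgan for ∧/∨):
  (forall t. ~F(t)) & (exists t. ~B(t)) | (forall t. forall q. (~F(t) & ~F(q)))
Give each quantifier a distinct variable: t↦x, t↦w1.
  (forall t. ~F(t)) & (exists x. ~B(x)) | (forall w1. forall q. (~F(w1) & ~F(q)))
Pull the quantifiers to the front (each side's bound variable is not free in the other side):
  forall t. exists x. forall w1. forall q. (~F(t) & ~B(x) | ~F(w1) & ~F(q))

forall t. exists x. forall w1. forall q. (~F(t) & ~B(x) | ~F(w1) & ~F(q))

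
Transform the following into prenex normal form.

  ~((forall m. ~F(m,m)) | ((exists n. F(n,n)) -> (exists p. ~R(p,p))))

exists m. exists n. forall p. (F(m,m) & F(n,n) & R(p,p))

Rewrite implications/biconditionals: A → B as ¬A ∨ B.
  ~((forall m. ~F(m,m)) | ~(exists n. F(n,n)) | (exists p. ~R(p,p)))
Move each ¬ inward, flipping quantifiers it crosses:
  (exists m. F(m,m)) & (exists n. F(n,n)) & (forall p. R(p,p))
Pull the quantifiers to the front (each side's bound variable is not free in the other side):
  exists m. exists n. forall p. (F(m,m) & F(n,n) & R(p,p))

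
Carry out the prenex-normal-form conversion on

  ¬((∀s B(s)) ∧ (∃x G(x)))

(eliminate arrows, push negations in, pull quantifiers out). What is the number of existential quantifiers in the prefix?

Push ¬ through the quantifiers and connectives to reach negation normal form:
  (∃s ¬B(s)) ∨ (∀x ¬G(x))
Pull the quantifiers to the front (each side's bound variable is not free in the other side):
  ∃s ∀x (¬B(s) ∨ ¬G(x))
The prefix is ∃s ∀x: 1 universal, 1 existential.

1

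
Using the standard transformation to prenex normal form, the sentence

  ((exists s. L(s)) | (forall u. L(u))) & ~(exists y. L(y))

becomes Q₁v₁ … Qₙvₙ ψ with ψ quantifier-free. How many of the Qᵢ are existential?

Push ¬ through the quantifiers and connectives to reach negation normal form:
  ((exists s. L(s)) | (forall u. L(u))) & (forall y. ~L(y))
All bound variables are already distinct, so no renaming is needed.
Extract every quantifier outward, since the variables are now distinct and don't occur free across branches:
  exists s. forall u. forall y. ((L(s) | L(u)) & ~L(y))
The prefix is exists s forall u forall y: 2 universal, 1 existential.

1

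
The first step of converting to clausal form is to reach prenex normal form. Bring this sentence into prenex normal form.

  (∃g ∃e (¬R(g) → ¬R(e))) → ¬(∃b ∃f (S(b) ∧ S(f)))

∀g ∀e ∀b ∀f (¬R(g) ∧ R(e) ∨ ¬S(b) ∨ ¬S(f))

First replace A → B with ¬A ∨ B.
  ¬(∃g ∃e (¬¬R(g) ∨ ¬R(e))) ∨ ¬(∃b ∃f (S(b) ∧ S(f)))
Drive negations inward (¬∀x A ≡ ∃x ¬A, ¬∃x A ≡ ∀x ¬A, De Morgan for ∧/∨):
  (∀g ∀e (¬R(g) ∧ R(e))) ∨ (∀b ∀f (¬S(b) ∨ ¬S(f)))
All bound variables are already distinct, so no renaming is needed.
Extract every quantifier outward, since the variables are now distinct and don't occur free across branches:
  ∀g ∀e ∀b ∀f (¬R(g) ∧ R(e) ∨ ¬S(b) ∨ ¬S(f))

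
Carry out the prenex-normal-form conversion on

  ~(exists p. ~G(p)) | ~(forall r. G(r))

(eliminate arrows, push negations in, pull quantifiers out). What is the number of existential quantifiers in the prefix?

1

Move each ¬ inward, flipping quantifiers it crosses:
  (forall p. G(p)) | (exists r. ~G(r))
All bound variables are already distinct, so no renaming is needed.
Extract every quantifier outward, since the variables are now distinct and don't occur free across branches:
  forall p. exists r. (G(p) | ~G(r))
The prefix is forall p exists r: 1 universal, 1 existential.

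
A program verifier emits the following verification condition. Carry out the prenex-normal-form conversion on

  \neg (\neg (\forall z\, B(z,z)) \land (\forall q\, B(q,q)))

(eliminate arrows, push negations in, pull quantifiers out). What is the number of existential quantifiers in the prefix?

Move each ¬ inward, flipping quantifiers it crosses:
  (\forall z\, B(z,z)) \lor (\exists q\, \neg B(q,q))
Extract every quantifier outward, since the variables are now distinct and don't occur free across branches:
  \forall z\, \exists q\, (B(z,z) \lor \neg B(q,q))
The prefix is \forall z \exists q: 1 universal, 1 existential.

1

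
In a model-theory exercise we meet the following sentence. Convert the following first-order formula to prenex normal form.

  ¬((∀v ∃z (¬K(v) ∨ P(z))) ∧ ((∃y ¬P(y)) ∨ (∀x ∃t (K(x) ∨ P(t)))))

Move each ¬ inward, flipping quantifiers it crosses:
  (∃v ∀z (K(v) ∧ ¬P(z))) ∨ (∀y P(y)) ∧ (∃x ∀t (¬K(x) ∧ ¬P(t)))
Finally move all quantifiers to the prefix:
  ∃v ∀z ∀y ∃x ∀t (K(v) ∧ ¬P(z) ∨ P(y) ∧ ¬K(x) ∧ ¬P(t))

∃v ∀z ∀y ∃x ∀t (K(v) ∧ ¬P(z) ∨ P(y) ∧ ¬K(x) ∧ ¬P(t))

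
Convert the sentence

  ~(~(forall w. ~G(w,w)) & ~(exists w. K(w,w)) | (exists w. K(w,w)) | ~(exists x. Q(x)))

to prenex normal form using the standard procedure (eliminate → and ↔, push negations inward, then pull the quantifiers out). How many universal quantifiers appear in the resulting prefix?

Push ¬ through the quantifiers and connectives to reach negation normal form:
  ((forall w. ~G(w,w)) | (exists w. K(w,w))) & (forall w. ~K(w,w)) & (exists x. Q(x))
Give each quantifier a distinct variable: w↦x1, w↦u.
  ((forall w. ~G(w,w)) | (exists x1. K(x1,x1))) & (forall u. ~K(u,u)) & (exists x. Q(x))
Extract every quantifier outward, since the variables are now distinct and don't occur free across branches:
  forall w. exists x1. forall u. exists x. ((~G(w,w) | K(x1,x1)) & ~K(u,u) & Q(x))
The prefix is forall w exists x1 forall u exists x: 2 universal, 2 existential.

2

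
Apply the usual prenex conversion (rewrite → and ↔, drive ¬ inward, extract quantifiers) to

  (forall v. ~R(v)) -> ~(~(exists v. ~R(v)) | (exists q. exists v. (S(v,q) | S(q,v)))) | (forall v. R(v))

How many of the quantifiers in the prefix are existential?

First replace A → B with ¬A ∨ B.
  ~(forall v. ~R(v)) | ~(~(exists v. ~R(v)) | (exists q. exists v. (S(v,q) | S(q,v)))) | (forall v. R(v))
Drive negations inward (¬∀x A ≡ ∃x ¬A, ¬∃x A ≡ ∀x ¬A, De Morgan for ∧/∨):
  (exists v. R(v)) | (exists v. ~R(v)) & (forall q. forall v. (~S(v,q) & ~S(q,v))) | (forall v. R(v))
Rename bound variables to avoid capture: v↦z, v↦w1, v↦y.
  (exists v. R(v)) | (exists z. ~R(z)) & (forall q. forall w1. (~S(w1,q) & ~S(q,w1))) | (forall y. R(y))
Pull the quantifiers to the front (each side's bound variable is not free in the other side):
  exists v. exists z. forall q. forall w1. forall y. (R(v) | ~R(z) & ~S(w1,q) & ~S(q,w1) | R(y))
The prefix is exists v exists z forall q forall w1 forall y: 3 universal, 2 existential.

2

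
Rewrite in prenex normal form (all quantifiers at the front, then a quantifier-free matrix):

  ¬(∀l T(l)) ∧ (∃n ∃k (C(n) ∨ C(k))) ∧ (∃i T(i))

∃l ∃n ∃k ∃i (¬T(l) ∧ (C(n) ∨ C(k)) ∧ T(i))

Push ¬ through the quantifiers and connectives to reach negation normal form:
  (∃l ¬T(l)) ∧ (∃n ∃k (C(n) ∨ C(k))) ∧ (∃i T(i))
Pull the quantifiers to the front (each side's bound variable is not free in the other side):
  ∃l ∃n ∃k ∃i (¬T(l) ∧ (C(n) ∨ C(k)) ∧ T(i))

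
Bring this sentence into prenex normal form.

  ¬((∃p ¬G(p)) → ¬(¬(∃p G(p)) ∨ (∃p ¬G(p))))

∃p ∀u ∃x (¬G(p) ∧ (¬G(u) ∨ ¬G(x)))

First replace A → B with ¬A ∨ B.
  ¬(¬(∃p ¬G(p)) ∨ ¬(¬(∃p G(p)) ∨ (∃p ¬G(p))))
Move each ¬ inward, flipping quantifiers it crosses:
  (∃p ¬G(p)) ∧ ((∀p ¬G(p)) ∨ (∃p ¬G(p)))
Give each quantifier a distinct variable: p↦u, p↦x.
  (∃p ¬G(p)) ∧ ((∀u ¬G(u)) ∨ (∃x ¬G(x)))
Finally move all quantifiers to the prefix:
  ∃p ∀u ∃x (¬G(p) ∧ (¬G(u) ∨ ¬G(x)))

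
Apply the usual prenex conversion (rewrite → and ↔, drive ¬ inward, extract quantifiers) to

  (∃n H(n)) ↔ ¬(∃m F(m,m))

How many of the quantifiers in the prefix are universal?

2

First replace A → B with ¬A ∨ B; A ↔ B as (¬A ∨ B) ∧ (¬B ∨ A).
  (¬(∃n H(n)) ∨ ¬(∃m F(m,m))) ∧ (¬¬(∃m F(m,m)) ∨ (∃n H(n)))
Drive negations inward (¬∀x A ≡ ∃x ¬A, ¬∃x A ≡ ∀x ¬A, De Morgan for ∧/∨):
  ((∀n ¬H(n)) ∨ (∀m ¬F(m,m))) ∧ ((∃m F(m,m)) ∨ (∃n H(n)))
Rename bound variables to avoid capture: m↦r, n↦y1.
  ((∀n ¬H(n)) ∨ (∀m ¬F(m,m))) ∧ ((∃r F(r,r)) ∨ (∃y1 H(y1)))
Extract every quantifier outward, since the variables are now distinct and don't occur free across branches:
  ∀n ∀m ∃r ∃y1 ((¬H(n) ∨ ¬F(m,m)) ∧ (F(r,r) ∨ H(y1)))
The prefix is ∀n ∀m ∃r ∃y1: 2 universal, 2 existential.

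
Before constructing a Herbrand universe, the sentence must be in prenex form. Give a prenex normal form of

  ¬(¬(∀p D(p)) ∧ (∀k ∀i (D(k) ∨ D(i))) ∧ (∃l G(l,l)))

∀p ∃k ∃i ∀l (D(p) ∨ ¬D(k) ∧ ¬D(i) ∨ ¬G(l,l))

Move each ¬ inward, flipping quantifiers it crosses:
  (∀p D(p)) ∨ (∃k ∃i (¬D(k) ∧ ¬D(i))) ∨ (∀l ¬G(l,l))
Pull the quantifiers to the front (each side's bound variable is not free in the other side):
  ∀p ∃k ∃i ∀l (D(p) ∨ ¬D(k) ∧ ¬D(i) ∨ ¬G(l,l))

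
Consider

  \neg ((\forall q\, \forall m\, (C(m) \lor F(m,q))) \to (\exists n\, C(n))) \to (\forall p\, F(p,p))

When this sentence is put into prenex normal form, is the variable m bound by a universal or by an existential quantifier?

existential

First replace A → B with ¬A ∨ B.
  \neg \neg (\neg (\forall q\, \forall m\, (C(m) \lor F(m,q))) \lor (\exists n\, C(n))) \lor (\forall p\, F(p,p))
Push ¬ through the quantifiers and connectives to reach negation normal form:
  (\exists q\, \exists m\, (\neg C(m) \land \neg F(m,q))) \lor (\exists n\, C(n)) \lor (\forall p\, F(p,p))
Extract every quantifier outward, since the variables are now distinct and don't occur free across branches:
  \exists q\, \exists m\, \exists n\, \forall p\, (\neg C(m) \land \neg F(m,q) \lor C(n) \lor F(p,p))
The quantifier \forall m sits under an odd number of negations (counting the antecedent side of each →), so it flips to \exists m.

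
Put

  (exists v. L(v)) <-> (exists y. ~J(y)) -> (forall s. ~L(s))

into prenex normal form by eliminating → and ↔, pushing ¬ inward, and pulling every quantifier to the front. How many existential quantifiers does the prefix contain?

3

First replace A → B with ¬A ∨ B; A ↔ B as (¬A ∨ B) ∧ (¬B ∨ A).
  (~(exists v. L(v)) | ~(exists y. ~J(y)) | (forall s. ~L(s))) & (~(~(exists y. ~J(y)) | (forall s. ~L(s))) | (exists v. L(v)))
Drive negations inward (¬∀x A ≡ ∃x ¬A, ¬∃x A ≡ ∀x ¬A, De Morgan for ∧/∨):
  ((forall v. ~L(v)) | (forall y. J(y)) | (forall s. ~L(s))) & ((exists y. ~J(y)) & (exists s. L(s)) | (exists v. L(v)))
Rename bound variables to avoid capture: y↦y1, s↦u1, v↦z1.
  ((forall v. ~L(v)) | (forall y. J(y)) | (forall s. ~L(s))) & ((exists y1. ~J(y1)) & (exists u1. L(u1)) | (exists z1. L(z1)))
Extract every quantifier outward, since the variables are now distinct and don't occur free across branches:
  forall v. forall y. forall s. exists y1. exists u1. exists z1. ((~L(v) | J(y) | ~L(s)) & (~J(y1) & L(u1) | L(z1)))
The prefix is forall v forall y forall s exists y1 exists u1 exists z1: 3 universal, 3 existential.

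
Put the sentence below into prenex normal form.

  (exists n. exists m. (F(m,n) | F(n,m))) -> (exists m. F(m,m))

Eliminate → and ↔ using ¬ and ∨.
  ~(exists n. exists m. (F(m,n) | F(n,m))) | (exists m. F(m,m))
Move each ¬ inward, flipping quantifiers it crosses:
  (forall n. forall m. (~F(m,n) & ~F(n,m))) | (exists m. F(m,m))
Standardize variables apart so no two quantifiers bind the same name: m↦c.
  (forall n. forall m. (~F(m,n) & ~F(n,m))) | (exists c. F(c,c))
Pull the quantifiers to the front (each side's bound variable is not free in the other side):
  forall n. forall m. exists c. (~F(m,n) & ~F(n,m) | F(c,c))

forall n. forall m. exists c. (~F(m,n) & ~F(n,m) | F(c,c))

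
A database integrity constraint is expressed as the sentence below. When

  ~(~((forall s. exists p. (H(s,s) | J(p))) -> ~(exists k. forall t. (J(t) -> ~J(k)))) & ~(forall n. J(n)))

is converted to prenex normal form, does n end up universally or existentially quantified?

universal

Eliminate → and ↔ using ¬ and ∨.
  ~(~(~(forall s. exists p. (H(s,s) | J(p))) | ~(exists k. forall t. (~J(t) | ~J(k)))) & ~(forall n. J(n)))
Move each ¬ inward, flipping quantifiers it crosses:
  (exists s. forall p. (~H(s,s) & ~J(p))) | (forall k. exists t. (J(t) & J(k))) | (forall n. J(n))
Finally move all quantifiers to the prefix:
  exists s. forall p. forall k. exists t. forall n. (~H(s,s) & ~J(p) | J(t) & J(k) | J(n))
The quantifier forall n sits under an even number of negations (counting the antecedent side of each →), so it remains universal.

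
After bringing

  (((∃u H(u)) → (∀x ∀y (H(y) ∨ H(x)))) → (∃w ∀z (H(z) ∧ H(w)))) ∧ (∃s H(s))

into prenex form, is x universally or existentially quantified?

Eliminate → and ↔ using ¬ and ∨.
  (¬(¬(∃u H(u)) ∨ (∀x ∀y (H(y) ∨ H(x)))) ∨ (∃w ∀z (H(z) ∧ H(w)))) ∧ (∃s H(s))
Move each ¬ inward, flipping quantifiers it crosses:
  ((∃u H(u)) ∧ (∃x ∃y (¬H(y) ∧ ¬H(x))) ∨ (∃w ∀z (H(z) ∧ H(w)))) ∧ (∃s H(s))
Extract every quantifier outward, since the variables are now distinct and don't occur free across branches:
  ∃u ∃x ∃y ∃w ∀z ∃s ((H(u) ∧ ¬H(y) ∧ ¬H(x) ∨ H(z) ∧ H(w)) ∧ H(s))
The quantifier ∀x sits under an odd number of negations (counting the antecedent side of each →), so it flips to ∃x.

existential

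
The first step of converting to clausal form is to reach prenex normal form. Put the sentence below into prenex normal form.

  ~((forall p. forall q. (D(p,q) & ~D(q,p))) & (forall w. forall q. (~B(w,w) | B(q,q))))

Drive negations inward (¬∀x A ≡ ∃x ¬A, ¬∃x A ≡ ∀x ¬A, De Morgan for ∧/∨):
  (exists p. exists q. (~D(p,q) | D(q,p))) | (exists w. exists q. (B(w,w) & ~B(q,q)))
Give each quantifier a distinct variable: q↦c.
  (exists p. exists q. (~D(p,q) | D(q,p))) | (exists w. exists c. (B(w,w) & ~B(c,c)))
Pull the quantifiers to the front (each side's bound variable is not free in the other side):
  exists p. exists q. exists w. exists c. (~D(p,q) | D(q,p) | B(w,w) & ~B(c,c))

exists p. exists q. exists w. exists c. (~D(p,q) | D(q,p) | B(w,w) & ~B(c,c))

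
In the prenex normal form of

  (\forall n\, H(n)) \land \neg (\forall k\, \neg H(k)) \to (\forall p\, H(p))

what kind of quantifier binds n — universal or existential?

existential

Eliminate → and ↔ using ¬ and ∨.
  \neg ((\forall n\, H(n)) \land \neg (\forall k\, \neg H(k))) \lor (\forall p\, H(p))
Push ¬ through the quantifiers and connectives to reach negation normal form:
  (\exists n\, \neg H(n)) \lor (\forall k\, \neg H(k)) \lor (\forall p\, H(p))
Pull the quantifiers to the front (each side's bound variable is not free in the other side):
  \exists n\, \forall k\, \forall p\, (\neg H(n) \lor \neg H(k) \lor H(p))
The quantifier \forall n sits under an odd number of negations (counting the antecedent side of each →), so it flips to \exists n.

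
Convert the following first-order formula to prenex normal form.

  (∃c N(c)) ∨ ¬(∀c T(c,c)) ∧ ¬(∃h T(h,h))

∃c ∃x1 ∀h (N(c) ∨ ¬T(x1,x1) ∧ ¬T(h,h))

Move each ¬ inward, flipping quantifiers it crosses:
  (∃c N(c)) ∨ (∃c ¬T(c,c)) ∧ (∀h ¬T(h,h))
Standardize variables apart so no two quantifiers bind the same name: c↦x1.
  (∃c N(c)) ∨ (∃x1 ¬T(x1,x1)) ∧ (∀h ¬T(h,h))
Finally move all quantifiers to the prefix:
  ∃c ∃x1 ∀h (N(c) ∨ ¬T(x1,x1) ∧ ¬T(h,h))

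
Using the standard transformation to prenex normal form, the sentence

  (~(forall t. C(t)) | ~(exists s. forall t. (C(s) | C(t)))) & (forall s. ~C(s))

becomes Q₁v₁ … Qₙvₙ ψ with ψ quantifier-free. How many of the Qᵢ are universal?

2

Push ¬ through the quantifiers and connectives to reach negation normal form:
  ((exists t. ~C(t)) | (forall s. exists t. (~C(s) & ~C(t)))) & (forall s. ~C(s))
Give each quantifier a distinct variable: t↦r, s↦w1.
  ((exists t. ~C(t)) | (forall s. exists r. (~C(s) & ~C(r)))) & (forall w1. ~C(w1))
Extract every quantifier outward, since the variables are now distinct and don't occur free across branches:
  exists t. forall s. exists r. forall w1. ((~C(t) | ~C(s) & ~C(r)) & ~C(w1))
The prefix is exists t forall s exists r forall w1: 2 universal, 2 existential.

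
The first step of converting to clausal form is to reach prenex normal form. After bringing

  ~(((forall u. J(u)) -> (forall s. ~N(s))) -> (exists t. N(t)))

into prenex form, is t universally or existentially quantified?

Eliminate → and ↔ using ¬ and ∨.
  ~(~(~(forall u. J(u)) | (forall s. ~N(s))) | (exists t. N(t)))
Move each ¬ inward, flipping quantifiers it crosses:
  ((exists u. ~J(u)) | (forall s. ~N(s))) & (forall t. ~N(t))
All bound variables are already distinct, so no renaming is needed.
Finally move all quantifiers to the prefix:
  exists u. forall s. forall t. ((~J(u) | ~N(s)) & ~N(t))
The quantifier exists t sits under an odd number of negations (counting the antecedent side of each →), so it flips to forall t.

universal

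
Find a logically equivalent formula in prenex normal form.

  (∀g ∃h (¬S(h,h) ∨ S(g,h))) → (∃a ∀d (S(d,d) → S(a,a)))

Eliminate → and ↔ using ¬ and ∨.
  ¬(∀g ∃h (¬S(h,h) ∨ S(g,h))) ∨ (∃a ∀d (¬S(d,d) ∨ S(a,a)))
Drive negations inward (¬∀x A ≡ ∃x ¬A, ¬∃x A ≡ ∀x ¬A, De Morgan for ∧/∨):
  (∃g ∀h (S(h,h) ∧ ¬S(g,h))) ∨ (∃a ∀d (¬S(d,d) ∨ S(a,a)))
Finally move all quantifiers to the prefix:
  ∃g ∀h ∃a ∀d (S(h,h) ∧ ¬S(g,h) ∨ ¬S(d,d) ∨ S(a,a))

∃g ∀h ∃a ∀d (S(h,h) ∧ ¬S(g,h) ∨ ¬S(d,d) ∨ S(a,a))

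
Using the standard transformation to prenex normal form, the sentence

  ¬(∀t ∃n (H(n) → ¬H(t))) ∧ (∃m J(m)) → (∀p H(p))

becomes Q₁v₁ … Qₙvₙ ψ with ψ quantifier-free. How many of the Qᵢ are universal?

Rewrite implications/biconditionals: A → B as ¬A ∨ B.
  ¬(¬(∀t ∃n (¬H(n) ∨ ¬H(t))) ∧ (∃m J(m))) ∨ (∀p H(p))
Drive negations inward (¬∀x A ≡ ∃x ¬A, ¬∃x A ≡ ∀x ¬A, De Morgan for ∧/∨):
  (∀t ∃n (¬H(n) ∨ ¬H(t))) ∨ (∀m ¬J(m)) ∨ (∀p H(p))
Finally move all quantifiers to the prefix:
  ∀t ∃n ∀m ∀p (¬H(n) ∨ ¬H(t) ∨ ¬J(m) ∨ H(p))
The prefix is ∀t ∃n ∀m ∀p: 3 universal, 1 existential.

3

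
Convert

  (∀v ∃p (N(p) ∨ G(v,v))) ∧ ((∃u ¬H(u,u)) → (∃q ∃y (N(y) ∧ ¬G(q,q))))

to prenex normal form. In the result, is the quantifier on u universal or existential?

Rewrite implications/biconditionals: A → B as ¬A ∨ B.
  (∀v ∃p (N(p) ∨ G(v,v))) ∧ (¬(∃u ¬H(u,u)) ∨ (∃q ∃y (N(y) ∧ ¬G(q,q))))
Move each ¬ inward, flipping quantifiers it crosses:
  (∀v ∃p (N(p) ∨ G(v,v))) ∧ ((∀u H(u,u)) ∨ (∃q ∃y (N(y) ∧ ¬G(q,q))))
All bound variables are already distinct, so no renaming is needed.
Extract every quantifier outward, since the variables are now distinct and don't occur free across branches:
  ∀v ∃p ∀u ∃q ∃y ((N(p) ∨ G(v,v)) ∧ (H(u,u) ∨ N(y) ∧ ¬G(q,q)))
The quantifier ∃u sits under an odd number of negations (counting the antecedent side of each →), so it flips to ∀u.

universal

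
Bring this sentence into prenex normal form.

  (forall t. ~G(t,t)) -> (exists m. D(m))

exists t. exists m. (G(t,t) | D(m))

First replace A → B with ¬A ∨ B.
  ~(forall t. ~G(t,t)) | (exists m. D(m))
Push ¬ through the quantifiers and connectives to reach negation normal form:
  (exists t. G(t,t)) | (exists m. D(m))
Extract every quantifier outward, since the variables are now distinct and don't occur free across branches:
  exists t. exists m. (G(t,t) | D(m))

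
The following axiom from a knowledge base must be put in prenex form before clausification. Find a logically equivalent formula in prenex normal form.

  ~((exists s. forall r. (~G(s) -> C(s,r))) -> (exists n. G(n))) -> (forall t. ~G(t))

Eliminate → and ↔ using ¬ and ∨.
  ~~(~(exists s. forall r. (~~G(s) | C(s,r))) | (exists n. G(n))) | (forall t. ~G(t))
Drive negations inward (¬∀x A ≡ ∃x ¬A, ¬∃x A ≡ ∀x ¬A, De Morgan for ∧/∨):
  (forall s. exists r. (~G(s) & ~C(s,r))) | (exists n. G(n)) | (forall t. ~G(t))
Pull the quantifiers to the front (each side's bound variable is not free in the other side):
  forall s. exists r. exists n. forall t. (~G(s) & ~C(s,r) | G(n) | ~G(t))

forall s. exists r. exists n. forall t. (~G(s) & ~C(s,r) | G(n) | ~G(t))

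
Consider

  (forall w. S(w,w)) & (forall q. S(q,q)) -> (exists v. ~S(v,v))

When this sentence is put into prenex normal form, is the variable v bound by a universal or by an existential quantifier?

existential

Rewrite implications/biconditionals: A → B as ¬A ∨ B.
  ~((forall w. S(w,w)) & (forall q. S(q,q))) | (exists v. ~S(v,v))
Push ¬ through the quantifiers and connectives to reach negation normal form:
  (exists w. ~S(w,w)) | (exists q. ~S(q,q)) | (exists v. ~S(v,v))
Finally move all quantifiers to the prefix:
  exists w. exists q. exists v. (~S(w,w) | ~S(q,q) | ~S(v,v))
The quantifier exists v sits under an even number of negations (counting the antecedent side of each →), so it remains existential.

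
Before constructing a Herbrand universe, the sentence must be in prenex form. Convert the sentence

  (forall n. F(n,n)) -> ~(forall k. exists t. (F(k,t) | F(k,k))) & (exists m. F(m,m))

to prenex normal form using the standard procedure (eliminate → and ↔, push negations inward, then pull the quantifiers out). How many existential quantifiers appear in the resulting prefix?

3

Rewrite implications/biconditionals: A → B as ¬A ∨ B.
  ~(forall n. F(n,n)) | ~(forall k. exists t. (F(k,t) | F(k,k))) & (exists m. F(m,m))
Push ¬ through the quantifiers and connectives to reach negation normal form:
  (exists n. ~F(n,n)) | (exists k. forall t. (~F(k,t) & ~F(k,k))) & (exists m. F(m,m))
All bound variables are already distinct, so no renaming is needed.
Finally move all quantifiers to the prefix:
  exists n. exists k. forall t. exists m. (~F(n,n) | ~F(k,t) & ~F(k,k) & F(m,m))
The prefix is exists n exists k forall t exists m: 1 universal, 3 existential.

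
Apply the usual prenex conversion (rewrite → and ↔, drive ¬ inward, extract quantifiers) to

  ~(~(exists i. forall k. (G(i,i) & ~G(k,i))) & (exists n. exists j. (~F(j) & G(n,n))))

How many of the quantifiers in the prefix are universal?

3

Push ¬ through the quantifiers and connectives to reach negation normal form:
  (exists i. forall k. (G(i,i) & ~G(k,i))) | (forall n. forall j. (F(j) | ~G(n,n)))
Finally move all quantifiers to the prefix:
  exists i. forall k. forall n. forall j. (G(i,i) & ~G(k,i) | F(j) | ~G(n,n))
The prefix is exists i forall k forall n forall j: 3 universal, 1 existential.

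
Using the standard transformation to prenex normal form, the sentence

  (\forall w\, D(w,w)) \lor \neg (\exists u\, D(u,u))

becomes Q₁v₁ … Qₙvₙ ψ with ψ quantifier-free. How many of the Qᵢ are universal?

2

Drive negations inward (¬∀x A ≡ ∃x ¬A, ¬∃x A ≡ ∀x ¬A, De Morgan for ∧/∨):
  (\forall w\, D(w,w)) \lor (\forall u\, \neg D(u,u))
All bound variables are already distinct, so no renaming is needed.
Finally move all quantifiers to the prefix:
  \forall w\, \forall u\, (D(w,w) \lor \neg D(u,u))
The prefix is \forall w \forall u: 2 universal, 0 existential.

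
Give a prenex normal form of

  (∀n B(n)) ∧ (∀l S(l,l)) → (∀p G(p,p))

∃n ∃l ∀p (¬B(n) ∨ ¬S(l,l) ∨ G(p,p))

Eliminate → and ↔ using ¬ and ∨.
  ¬((∀n B(n)) ∧ (∀l S(l,l))) ∨ (∀p G(p,p))
Push ¬ through the quantifiers and connectives to reach negation normal form:
  (∃n ¬B(n)) ∨ (∃l ¬S(l,l)) ∨ (∀p G(p,p))
Pull the quantifiers to the front (each side's bound variable is not free in the other side):
  ∃n ∃l ∀p (¬B(n) ∨ ¬S(l,l) ∨ G(p,p))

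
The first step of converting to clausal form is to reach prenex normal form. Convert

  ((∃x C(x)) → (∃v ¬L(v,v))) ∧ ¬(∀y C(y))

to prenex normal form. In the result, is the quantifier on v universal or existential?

First replace A → B with ¬A ∨ B.
  (¬(∃x C(x)) ∨ (∃v ¬L(v,v))) ∧ ¬(∀y C(y))
Push ¬ through the quantifiers and connectives to reach negation normal form:
  ((∀x ¬C(x)) ∨ (∃v ¬L(v,v))) ∧ (∃y ¬C(y))
Extract every quantifier outward, since the variables are now distinct and don't occur free across branches:
  ∀x ∃v ∃y ((¬C(x) ∨ ¬L(v,v)) ∧ ¬C(y))
The quantifier ∃v sits under an even number of negations (counting the antecedent side of each →), so it remains existential.

existential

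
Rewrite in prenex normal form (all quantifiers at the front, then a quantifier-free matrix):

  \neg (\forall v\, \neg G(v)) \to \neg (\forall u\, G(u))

\forall v\, \exists u\, (\neg G(v) \lor \neg G(u))

First replace A → B with ¬A ∨ B.
  \neg \neg (\forall v\, \neg G(v)) \lor \neg (\forall u\, G(u))
Drive negations inward (¬∀x A ≡ ∃x ¬A, ¬∃x A ≡ ∀x ¬A, De Morgan for ∧/∨):
  (\forall v\, \neg G(v)) \lor (\exists u\, \neg G(u))
Finally move all quantifiers to the prefix:
  \forall v\, \exists u\, (\neg G(v) \lor \neg G(u))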